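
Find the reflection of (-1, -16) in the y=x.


Reflection rule for y=x: (y, x)
(-1, -16) -> (-16, -1)

(-16, -1)


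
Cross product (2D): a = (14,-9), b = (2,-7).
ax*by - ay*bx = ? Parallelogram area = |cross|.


cross = 14*(-7) + 9*2 = -98 + 18 = -80
Parallelogram area = |-80| = 80

cross = -80, parallelogram area = 80


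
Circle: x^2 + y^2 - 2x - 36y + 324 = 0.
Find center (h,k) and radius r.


h = -D/2 = 2/2 = 1
k = -E/2 = 36/2 = 18
r^2 = h^2 + k^2 - F = 1 + 324 - 324 = 1
r = 1

Center (1, 18), radius = 1


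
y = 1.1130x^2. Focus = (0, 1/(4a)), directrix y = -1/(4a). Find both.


a = 1.1130
1/(4a) = 0.2246
Focus = (0, 0.2246)
Directrix: y = -0.2246

Focus = (0, 0.2246), Directrix: y = -0.2246


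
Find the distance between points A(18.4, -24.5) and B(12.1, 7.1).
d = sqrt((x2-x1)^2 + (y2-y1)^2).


dx = 12.1 - 18.4 = -6.3
dy = 7.1 + 24.5 = 31.6
d = sqrt(39.69 + 998.56) = sqrt(1038.25) = 32.2219

32.2219


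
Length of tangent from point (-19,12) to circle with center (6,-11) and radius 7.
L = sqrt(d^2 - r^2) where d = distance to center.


d = sqrt((-19-6)^2 + (12+ 11)^2) = sqrt(625+529) = 33.9706
L = sqrt(1154.0000 - 49) = sqrt(1105.0000) = 33.2415

33.2415


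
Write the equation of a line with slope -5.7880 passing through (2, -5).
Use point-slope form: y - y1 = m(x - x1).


y + 5 = -5.7880(x - 2)
y = -5.7880x - 5 + 5.7880*2
y = -5.7880x + 6.5760

y = -5.7880x + 6.5760


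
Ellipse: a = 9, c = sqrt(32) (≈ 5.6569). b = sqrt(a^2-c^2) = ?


b^2 = 9^2 - (sqrt(32))^2 = 81 - 32 = 49
b = sqrt(49) = 7

b = 7


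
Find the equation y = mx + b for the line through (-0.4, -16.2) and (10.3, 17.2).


m = (33.4)/(10.7) = 3.1215
b = y1 - m*x1 = -16.2 - (33.4*(-0.4))/(10.7) = -16.2 + 1.2486 = -14.9514

y = 3.1215x - 14.9514


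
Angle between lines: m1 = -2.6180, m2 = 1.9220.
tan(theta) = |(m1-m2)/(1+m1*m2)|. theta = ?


m1-m2 = -4.54
1+m1*m2 = -4.031796
tan(theta) = |-4.54/(-4.031796)| = 1.126049
theta = arctan(|-4.54/(-4.031796)|) = 48.3930 degrees (acute angle)

48.3930 degrees


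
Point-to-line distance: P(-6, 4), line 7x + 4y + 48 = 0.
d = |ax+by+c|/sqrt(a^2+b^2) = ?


|7*(-6) + 4*4 + 48| = |22| = 22
sqrt(49 + 16) = sqrt(65) = 8.0623
d = 22/sqrt(65) = 2.7288

2.7288


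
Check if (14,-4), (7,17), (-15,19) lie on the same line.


14*(17-19) + 7*(19+ 4) - 15*(-4-17)
= -28 + 161 + 315 = 448

No, not collinear (determinant = 448)


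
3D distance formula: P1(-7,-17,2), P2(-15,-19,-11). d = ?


dx=-8, dy=-2, dz=-13
d = sqrt(64+4+169) = sqrt(237) = 15.3948

15.3948


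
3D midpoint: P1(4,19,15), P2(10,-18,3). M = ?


Mx = (4+10)/2 = 7.0000
My = (19- 18)/2 = 0.5000
Mz = (15+3)/2 = 9.0000

M = (7.0000, 0.5000, 9.0000)


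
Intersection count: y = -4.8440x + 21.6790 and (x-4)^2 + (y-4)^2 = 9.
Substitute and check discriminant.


Substitute y = -4.8440x + 21.6790: (x-4)^2 + (-4.8440x+21.6790-4)^2 = 9
Expand to Ax^2 + Bx + C = 0, where b-k = 17.679
A = 1+m^2 = 24.464336
B = 2(m(b-k) - h) = 2(-4.8440*17.679 - 4) = -179.274152
C = h^2 + (b-k)^2 - r^2 = 16 + 312.547041 - 9 = 319.547041
disc = B^2-4AC = 32139.2216 - 31270.0247 = 869.1969
disc > 0

2 intersection points


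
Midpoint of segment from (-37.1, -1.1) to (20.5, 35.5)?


Mx = (-37.1 + 20.5)/2 = -16.6/2 = -8.3000
My = (-1.1 + 35.5)/2 = 34.4/2 = 17.2000

(-8.3000, 17.2000)


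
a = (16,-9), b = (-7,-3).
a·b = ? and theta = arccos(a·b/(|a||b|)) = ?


a·b = 16*(-7) - 9*(-3) = -112 + 27 = -85
|a| = sqrt(256+81) = 18.3576
|b| = sqrt(49+9) = 7.6158
cos(theta) = -85/(sqrt(337)*sqrt(58)) = -85/sqrt(19546) = -0.607981
theta = arccos(-85/sqrt(19546)) = 127.4437 degrees

a·b = -85, theta = 127.4437 deg


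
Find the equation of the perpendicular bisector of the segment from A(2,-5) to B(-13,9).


Midpoint = (-5.5, 2)
Slope of AB = dy/dx = 14/(-15) = -0.9333
Perp slope = -dx/dy = 15/14 = 1.0714
b = My - (perp slope)*Mx = 2 + (-15*(-5.5))/14 = 2 + 5.8929 = 7.8929

y = 1.0714x + 7.8929


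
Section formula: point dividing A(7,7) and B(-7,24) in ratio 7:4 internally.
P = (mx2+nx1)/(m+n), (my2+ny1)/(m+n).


Px = (7*(-7) + 4*7)/11 = -21/11 = -1.9091
Py = (7*24 + 4*7)/11 = 196/11 = 17.8182

P = (-1.9091, 17.8182)


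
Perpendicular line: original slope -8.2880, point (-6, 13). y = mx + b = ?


Perpendicular slope = -1/m1 = -1/(-8.2880) = 0.1207
b2 = y0 - m2*x0 = 13 - 6/(-8.2880) = 13 + 0.7239 = 13.7239

y = 0.1207x + 13.7239


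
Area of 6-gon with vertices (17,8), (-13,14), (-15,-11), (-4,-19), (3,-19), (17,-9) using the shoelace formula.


sum(xi*y_{i+1}) = 17*14 - 13*(-11) - 15*(-19) - 4*(-19) + 3*(-9) + 17*8 = 851
sum(yi*x_{i+1}) = 8*(-13) + 14*(-15) - 11*(-4) - 19*3 - 19*17 - 9*17 = -803
Area = |851 + 803|/2 = 1654/2 = 827.0000

827.0000 sq units


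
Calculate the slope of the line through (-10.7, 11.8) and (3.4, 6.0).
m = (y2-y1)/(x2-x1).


dy = 6.0 - 11.8 = -5.8
dx = 3.4 + 10.7 = 14.1
m = -5.8/14.1 = -0.4113

m = -0.4113


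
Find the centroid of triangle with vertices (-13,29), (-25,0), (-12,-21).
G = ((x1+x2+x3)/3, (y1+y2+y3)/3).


Gx = (-13- 25- 12)/3 = -50/3 = -16.6667
Gy = (29+0- 21)/3 = 8/3 = 2.6667

G = (-16.6667, 2.6667)


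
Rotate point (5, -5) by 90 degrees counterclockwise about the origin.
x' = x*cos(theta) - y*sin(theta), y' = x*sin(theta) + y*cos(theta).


cos(90) = 0, sin(90) = 1
x' = 5*0 + 5*1 = 5
y' = 5*1 - 5*0 = 5

(5, 5)


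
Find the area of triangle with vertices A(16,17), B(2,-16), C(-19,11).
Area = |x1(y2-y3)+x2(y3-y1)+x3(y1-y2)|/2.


16*(-16-11) = -432
2*(11-17) = -12
-19*(17+ 16) = -627
sum = -1071
Area = |-1071|/2 = 535.5000

535.5000 sq units


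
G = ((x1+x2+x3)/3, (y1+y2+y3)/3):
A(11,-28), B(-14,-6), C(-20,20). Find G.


Gx = (11- 14- 20)/3 = -23/3 = -7.6667
Gy = (-28- 6+20)/3 = -14/3 = -4.6667

G = (-7.6667, -4.6667)


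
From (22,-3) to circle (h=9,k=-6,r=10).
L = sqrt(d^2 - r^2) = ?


d = sqrt((22-9)^2 + (-3+ 6)^2) = sqrt(169+9) = 13.3417
L = sqrt(178.0000 - 100) = sqrt(78.0000) = 8.8318

8.8318


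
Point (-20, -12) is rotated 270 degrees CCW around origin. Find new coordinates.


cos(270) = 0, sin(270) = -1
x' = -20*0 + 12*(-1) = -12
y' = -20*(-1) - 12*0 = 20

(-12, 20)


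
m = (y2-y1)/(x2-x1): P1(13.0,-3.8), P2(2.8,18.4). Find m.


dy = 18.4 + 3.8 = 22.2
dx = 2.8 - 13.0 = -10.2
m = 22.2/(-10.2) = -2.1765

m = -2.1765


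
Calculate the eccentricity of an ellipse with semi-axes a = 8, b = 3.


c = sqrt(64-9) = sqrt(55) = 7.4162
e = c/a = sqrt(55)/8 = 0.9270

e = 0.9270


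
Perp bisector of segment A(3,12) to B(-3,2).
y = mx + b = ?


Midpoint = (0, 7)
Slope of AB = dy/dx = -10/(-6) = 1.6667
Perp slope = -dx/dy = -6/10 = -0.6000
b = My - (perp slope)*Mx = 7 + (-6*0)/(-10) = 7 + 0 = 7.0000

y = -0.6000x + 7.0000


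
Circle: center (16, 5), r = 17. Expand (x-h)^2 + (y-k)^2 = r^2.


(x-16)^2 + (y-5)^2 = 17^2
D = -2h = -32, E = -2k = -10
F = h^2+k^2-r^2 = 256+25-289 = -8

x^2 + y^2 - 32x - 10y - 8 = 0


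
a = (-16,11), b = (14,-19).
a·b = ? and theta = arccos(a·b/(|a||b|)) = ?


a·b = -16*14 + 11*(-19) = -224 - 209 = -433
|a| = sqrt(256+121) = 19.4165
|b| = sqrt(196+361) = 23.6008
cos(theta) = -433/(sqrt(377)*sqrt(557)) = -433/sqrt(209989) = -0.944908
theta = arccos(-433/sqrt(209989)) = 160.8929 degrees

a·b = -433, theta = 160.8929 deg


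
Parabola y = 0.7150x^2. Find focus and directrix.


a = 0.7150
1/(4a) = 0.3497
Focus = (0, 0.3497)
Directrix: y = -0.3497

Focus = (0, 0.3497), Directrix: y = -0.3497


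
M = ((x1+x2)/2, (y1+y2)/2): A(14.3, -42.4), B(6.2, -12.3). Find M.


Mx = (14.3 + 6.2)/2 = 20.5/2 = 10.2500
My = (-42.4 - 12.3)/2 = -54.7/2 = -27.3500

(10.2500, -27.3500)


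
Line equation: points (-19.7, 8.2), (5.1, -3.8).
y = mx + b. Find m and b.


m = (-12.0)/(24.8) = -0.4839
b = y1 - m*x1 = 8.2 - (-12.0*(-19.7))/(24.8) = 8.2 - 9.5323 = -1.3323

y = -0.4839x - 1.3323


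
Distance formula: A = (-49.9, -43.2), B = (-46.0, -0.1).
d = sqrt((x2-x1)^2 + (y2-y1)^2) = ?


dx = -46.0 + 49.9 = 3.9
dy = -0.1 + 43.2 = 43.1
d = sqrt(15.21 + 1857.61) = sqrt(1872.82) = 43.2761

43.2761


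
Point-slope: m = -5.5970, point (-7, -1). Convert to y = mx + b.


y + 1 = -5.5970(x + 7)
y = -5.5970x - 1 + 5.5970*(-7)
y = -5.5970x - 40.1790

y = -5.5970x - 40.1790


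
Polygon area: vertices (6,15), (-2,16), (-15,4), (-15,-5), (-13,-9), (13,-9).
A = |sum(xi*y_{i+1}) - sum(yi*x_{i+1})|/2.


sum(xi*y_{i+1}) = 6*16 - 2*4 - 15*(-5) - 15*(-9) - 13*(-9) + 13*15 = 610
sum(yi*x_{i+1}) = 15*(-2) + 16*(-15) + 4*(-15) - 5*(-13) - 9*13 - 9*6 = -436
Area = |610 + 436|/2 = 1046/2 = 523.0000

523.0000 sq units


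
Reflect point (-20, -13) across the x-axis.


Reflection rule for x-axis: (x, -y)
(-20, -13) -> (-20, 13)

(-20, 13)


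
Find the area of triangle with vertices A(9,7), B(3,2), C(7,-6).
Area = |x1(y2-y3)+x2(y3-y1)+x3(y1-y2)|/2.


9*(2+ 6) = 72
3*(-6-7) = -39
7*(7-2) = 35
sum = 68
Area = |68|/2 = 34.0000

34.0000 sq units


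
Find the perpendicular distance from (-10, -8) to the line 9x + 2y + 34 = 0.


|9*(-10) + 2*(-8) + 34| = |-72| = 72
sqrt(81 + 4) = sqrt(85) = 9.2195
d = 72/sqrt(85) = 7.8095

7.8095


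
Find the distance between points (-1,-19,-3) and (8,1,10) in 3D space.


dx=9, dy=20, dz=13
d = sqrt(81+400+169) = sqrt(650) = 25.4951

25.4951


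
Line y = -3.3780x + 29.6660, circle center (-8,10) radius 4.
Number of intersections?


Substitute y = -3.3780x + 29.6660: (x+ 8)^2 + (-3.3780x+29.6660-10)^2 = 16
Expand to Ax^2 + Bx + C = 0, where b-k = 19.666
A = 1+m^2 = 12.410884
B = 2(m(b-k) - h) = 2(-3.3780*19.666 + 8) = -116.863496
C = h^2 + (b-k)^2 - r^2 = 64 + 386.751556 - 16 = 434.751556
disc = B^2-4AC = 13657.0767 - 21582.6045 = -7925.5278
disc < 0

0 intersection points


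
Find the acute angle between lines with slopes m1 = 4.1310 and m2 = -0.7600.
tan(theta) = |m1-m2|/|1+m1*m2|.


m1-m2 = 4.891
1+m1*m2 = -2.13956
tan(theta) = |4.891/(-2.13956)| = 2.285984
theta = arctan(|4.891/(-2.13956)|) = 66.3731 degrees (acute angle)

66.3731 degrees


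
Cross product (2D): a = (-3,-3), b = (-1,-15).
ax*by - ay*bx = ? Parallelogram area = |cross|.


cross = -3*(-15) + 3*(-1) = 45 - 3 = 42
Parallelogram area = |42| = 42

cross = 42, parallelogram area = 42


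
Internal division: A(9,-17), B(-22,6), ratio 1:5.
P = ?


Px = (1*(-22) + 5*9)/6 = 23/6 = 3.8333
Py = (1*6 + 5*(-17))/6 = -79/6 = -13.1667

P = (3.8333, -13.1667)


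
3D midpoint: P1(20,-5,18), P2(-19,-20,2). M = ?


Mx = (20- 19)/2 = 0.5000
My = (-5- 20)/2 = -12.5000
Mz = (18+2)/2 = 10.0000

M = (0.5000, -12.5000, 10.0000)


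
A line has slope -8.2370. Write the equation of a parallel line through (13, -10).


Parallel lines have equal slopes.
m2 = -8.2370
b2 = -10 + 8.2370*13 = 97.0810

y = -8.2370x + 97.0810


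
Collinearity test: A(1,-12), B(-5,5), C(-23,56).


1*(5-56) - 5*(56+ 12) - 23*(-12-5)
= -51 - 340 + 391 = 0

Yes, collinear (determinant = 0)


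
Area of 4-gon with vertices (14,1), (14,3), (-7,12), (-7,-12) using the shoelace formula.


sum(xi*y_{i+1}) = 14*3 + 14*12 - 7*(-12) - 7*1 = 287
sum(yi*x_{i+1}) = 1*14 + 3*(-7) + 12*(-7) - 12*14 = -259
Area = |287 + 259|/2 = 546/2 = 273.0000

273.0000 sq units


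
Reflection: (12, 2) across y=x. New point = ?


Reflection rule for y=x: (y, x)
(12, 2) -> (2, 12)

(2, 12)


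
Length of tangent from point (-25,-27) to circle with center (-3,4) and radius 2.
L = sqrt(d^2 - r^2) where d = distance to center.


d = sqrt((-25+ 3)^2 + (-27-4)^2) = sqrt(484+961) = 38.0132
L = sqrt(1445.0000 - 4) = sqrt(1441.0000) = 37.9605

37.9605


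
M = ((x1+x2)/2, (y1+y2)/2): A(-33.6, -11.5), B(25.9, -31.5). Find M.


Mx = (-33.6 + 25.9)/2 = -7.7/2 = -3.8500
My = (-11.5 - 31.5)/2 = -43.0/2 = -21.5000

(-3.8500, -21.5000)


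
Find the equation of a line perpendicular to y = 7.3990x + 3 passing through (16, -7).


Perpendicular slope = -1/m1 = -1/7.3990 = -0.1352
b2 = y0 - m2*x0 = -7 + 16/7.3990 = -7 + 2.1625 = -4.8375

y = -0.1352x - 4.8375


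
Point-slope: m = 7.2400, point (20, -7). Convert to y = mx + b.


y + 7 = 7.2400(x - 20)
y = 7.2400x - 7 - 7.2400*20
y = 7.2400x - 151.8000

y = 7.2400x - 151.8000


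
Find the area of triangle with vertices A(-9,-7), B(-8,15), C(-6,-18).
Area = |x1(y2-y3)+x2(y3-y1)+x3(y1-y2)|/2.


-9*(15+ 18) = -297
-8*(-18+ 7) = 88
-6*(-7-15) = 132
sum = -77
Area = |-77|/2 = 38.5000

38.5000 sq units


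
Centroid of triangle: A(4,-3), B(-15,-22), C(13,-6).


Gx = (4- 15+13)/3 = 2/3 = 0.6667
Gy = (-3- 22- 6)/3 = -31/3 = -10.3333

G = (0.6667, -10.3333)


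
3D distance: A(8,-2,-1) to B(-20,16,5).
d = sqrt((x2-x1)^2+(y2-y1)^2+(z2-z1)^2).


dx=-28, dy=18, dz=6
d = sqrt(784+324+36) = sqrt(1144) = 33.8231

33.8231


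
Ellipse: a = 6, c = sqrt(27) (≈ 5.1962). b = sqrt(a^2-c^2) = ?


b^2 = 6^2 - (sqrt(27))^2 = 36 - 27 = 9
b = sqrt(9) = 3

b = 3


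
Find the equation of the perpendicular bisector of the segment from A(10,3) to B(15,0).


Midpoint = (12.5, 1.5)
Slope of AB = dy/dx = -3/5 = -0.6000
Perp slope = -dx/dy = 5/3 = 1.6667
b = My - (perp slope)*Mx = 1.5 + (5*12.5)/(-3) = 1.5 - 20.8333 = -19.3333

y = 1.6667x - 19.3333


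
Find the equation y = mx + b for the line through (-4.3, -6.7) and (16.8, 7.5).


m = (14.2)/(21.1) = 0.6730
b = y1 - m*x1 = -6.7 - (14.2*(-4.3))/(21.1) = -6.7 + 2.8938 = -3.8062

y = 0.6730x - 3.8062


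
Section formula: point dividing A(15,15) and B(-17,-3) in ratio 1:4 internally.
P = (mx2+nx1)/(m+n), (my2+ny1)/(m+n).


Px = (1*(-17) + 4*15)/5 = 43/5 = 8.6000
Py = (1*(-3) + 4*15)/5 = 57/5 = 11.4000

P = (8.6000, 11.4000)


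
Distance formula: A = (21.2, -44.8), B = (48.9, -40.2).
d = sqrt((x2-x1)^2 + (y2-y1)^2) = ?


dx = 48.9 - 21.2 = 27.7
dy = -40.2 + 44.8 = 4.6
d = sqrt(767.29 + 21.16) = sqrt(788.45) = 28.0794

28.0794


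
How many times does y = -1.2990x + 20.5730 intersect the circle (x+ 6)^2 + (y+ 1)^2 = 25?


Substitute y = -1.2990x + 20.5730: (x+ 6)^2 + (-1.2990x+20.5730+ 1)^2 = 25
Expand to Ax^2 + Bx + C = 0, where b-k = 21.573
A = 1+m^2 = 2.687401
B = 2(m(b-k) - h) = 2(-1.2990*21.573 + 6) = -44.046654
C = h^2 + (b-k)^2 - r^2 = 36 + 465.394329 - 25 = 476.394329
disc = B^2-4AC = 1940.1077 - 5121.0504 = -3180.9427
disc < 0

0 intersection points


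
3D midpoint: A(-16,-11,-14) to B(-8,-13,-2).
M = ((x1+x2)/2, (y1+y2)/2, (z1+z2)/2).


Mx = (-16- 8)/2 = -12.0000
My = (-11- 13)/2 = -12.0000
Mz = (-14- 2)/2 = -8.0000

M = (-12.0000, -12.0000, -8.0000)


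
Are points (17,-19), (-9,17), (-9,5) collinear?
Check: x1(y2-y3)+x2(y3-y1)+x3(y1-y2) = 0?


17*(17-5) - 9*(5+ 19) - 9*(-19-17)
= 204 - 216 + 324 = 312

No, not collinear (determinant = 312)


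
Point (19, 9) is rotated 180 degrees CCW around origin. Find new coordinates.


cos(180) = -1, sin(180) = 0
x' = 19*(-1) - 9*0 = -19
y' = 19*0 + 9*(-1) = -9

(-19, -9)


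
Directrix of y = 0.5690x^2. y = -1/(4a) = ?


a = 0.5690
1/(4a) = 0.4394
directrix: y = -0.4394 = -0.4394

y = -0.4394


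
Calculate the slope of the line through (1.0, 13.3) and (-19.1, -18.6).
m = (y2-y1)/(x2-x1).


dy = -18.6 - 13.3 = -31.9
dx = -19.1 - 1.0 = -20.1
m = -31.9/(-20.1) = 1.5871

m = 1.5871


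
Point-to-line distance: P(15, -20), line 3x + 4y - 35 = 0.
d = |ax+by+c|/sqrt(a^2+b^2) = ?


|3*15 + 4*(-20) - 35| = |-70| = 70
sqrt(9 + 16) = sqrt(25) = 5.0000
d = 70/sqrt(25) = 14.0000

14.0000


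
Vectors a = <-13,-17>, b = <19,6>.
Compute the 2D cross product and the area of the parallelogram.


cross = -13*6 + 17*19 = -78 + 323 = 245
Parallelogram area = |245| = 245

cross = 245, parallelogram area = 245


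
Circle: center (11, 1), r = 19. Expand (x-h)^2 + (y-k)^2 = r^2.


(x-11)^2 + (y-1)^2 = 19^2
D = -2h = -22, E = -2k = -2
F = h^2+k^2-r^2 = 121+1-361 = -239

x^2 + y^2 - 22x - 2y - 239 = 0


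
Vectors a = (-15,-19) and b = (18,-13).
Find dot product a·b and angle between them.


a·b = -15*18 - 19*(-13) = -270 + 247 = -23
|a| = sqrt(225+361) = 24.2074
|b| = sqrt(324+169) = 22.2036
cos(theta) = -23/(sqrt(586)*sqrt(493)) = -23/sqrt(288898) = -0.042791
theta = arccos(-23/sqrt(288898)) = 92.4525 degrees

a·b = -23, theta = 92.4525 deg


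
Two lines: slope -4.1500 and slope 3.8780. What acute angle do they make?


m1-m2 = -8.028
1+m1*m2 = -15.0937
tan(theta) = |-8.028/(-15.0937)| = 0.531878
theta = arctan(|-8.028/(-15.0937)|) = 28.0075 degrees (acute angle)

28.0075 degrees


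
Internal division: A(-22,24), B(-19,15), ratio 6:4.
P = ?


Px = (6*(-19) + 4*(-22))/10 = -202/10 = -20.2000
Py = (6*15 + 4*24)/10 = 186/10 = 18.6000

P = (-20.2000, 18.6000)


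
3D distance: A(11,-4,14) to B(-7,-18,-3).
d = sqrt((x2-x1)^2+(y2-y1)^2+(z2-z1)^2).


dx=-18, dy=-14, dz=-17
d = sqrt(324+196+289) = sqrt(809) = 28.4429

28.4429


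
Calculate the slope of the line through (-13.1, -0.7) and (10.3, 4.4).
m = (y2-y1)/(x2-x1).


dy = 4.4 + 0.7 = 5.1
dx = 10.3 + 13.1 = 23.4
m = 5.1/23.4 = 0.2179

m = 0.2179


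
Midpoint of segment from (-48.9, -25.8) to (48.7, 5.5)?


Mx = (-48.9 + 48.7)/2 = -0.2/2 = -0.1000
My = (-25.8 + 5.5)/2 = -20.3/2 = -10.1500

(-0.1000, -10.1500)


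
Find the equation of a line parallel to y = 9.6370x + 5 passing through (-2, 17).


Parallel lines have equal slopes.
m2 = 9.6370
b2 = 17 - 9.6370*(-2) = 36.2740

y = 9.6370x + 36.2740


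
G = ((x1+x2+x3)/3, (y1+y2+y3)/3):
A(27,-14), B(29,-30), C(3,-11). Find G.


Gx = (27+29+3)/3 = 59/3 = 19.6667
Gy = (-14- 30- 11)/3 = -55/3 = -18.3333

G = (19.6667, -18.3333)


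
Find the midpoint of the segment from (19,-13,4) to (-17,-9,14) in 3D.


Mx = (19- 17)/2 = 1.0000
My = (-13- 9)/2 = -11.0000
Mz = (4+14)/2 = 9.0000

M = (1.0000, -11.0000, 9.0000)


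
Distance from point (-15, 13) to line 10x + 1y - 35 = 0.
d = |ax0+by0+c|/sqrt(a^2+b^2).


|10*(-15) + 1*13 - 35| = |-172| = 172
sqrt(100 + 1) = sqrt(101) = 10.0499
d = 172/sqrt(101) = 17.1146

17.1146


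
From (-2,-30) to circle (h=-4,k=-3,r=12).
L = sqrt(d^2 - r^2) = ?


d = sqrt((-2+ 4)^2 + (-30+ 3)^2) = sqrt(4+729) = 27.0740
L = sqrt(733.0000 - 144) = sqrt(589.0000) = 24.2693

24.2693


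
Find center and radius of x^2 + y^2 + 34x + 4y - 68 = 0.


h = -D/2 = -34/2 = -17
k = -E/2 = -4/2 = -2
r^2 = h^2 + k^2 - F = 289 + 4 + 68 = 361
r = 19

Center (-17, -2), radius = 19


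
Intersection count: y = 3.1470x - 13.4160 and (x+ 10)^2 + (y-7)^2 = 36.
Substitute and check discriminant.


Substitute y = 3.1470x - 13.4160: (x+ 10)^2 + (3.1470x- 13.4160-7)^2 = 36
Expand to Ax^2 + Bx + C = 0, where b-k = -20.416
A = 1+m^2 = 10.903609
B = 2(m(b-k) - h) = 2(3.1470*(-20.416) + 10) = -108.498304
C = h^2 + (b-k)^2 - r^2 = 100 + 416.813056 - 36 = 480.813056
disc = B^2-4AC = 11771.8820 - 20970.3903 = -9198.5083
disc < 0

0 intersection points


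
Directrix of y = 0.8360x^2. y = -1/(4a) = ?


a = 0.8360
1/(4a) = 0.2990
directrix: y = -0.2990 = -0.2990

y = -0.2990


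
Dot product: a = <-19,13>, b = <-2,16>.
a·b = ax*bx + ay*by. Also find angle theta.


a·b = -19*(-2) + 13*16 = 38 + 208 = 246
|a| = sqrt(361+169) = 23.0217
|b| = sqrt(4+256) = 16.1245
cos(theta) = 246/(sqrt(530)*sqrt(260)) = 246/sqrt(137800) = 0.662690
theta = arccos(246/sqrt(137800)) = 48.4946 degrees

a·b = 246, theta = 48.4946 deg


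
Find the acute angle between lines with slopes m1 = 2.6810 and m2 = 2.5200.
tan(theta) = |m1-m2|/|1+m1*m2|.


m1-m2 = 0.161
1+m1*m2 = 7.75612
tan(theta) = |0.161/7.75612| = 0.020758
theta = arctan(|0.161/7.75612|) = 1.1892 degrees (acute angle)

1.1892 degrees


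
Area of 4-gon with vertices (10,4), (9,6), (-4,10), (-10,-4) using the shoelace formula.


sum(xi*y_{i+1}) = 10*6 + 9*10 - 4*(-4) - 10*4 = 126
sum(yi*x_{i+1}) = 4*9 + 6*(-4) + 10*(-10) - 4*10 = -128
Area = |126 + 128|/2 = 254/2 = 127.0000

127.0000 sq units


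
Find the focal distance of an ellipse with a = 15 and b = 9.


c^2 = 15^2 - 9^2 = 225 - 81 = 144
c = sqrt(144) = 12.0000

c = 12.0000


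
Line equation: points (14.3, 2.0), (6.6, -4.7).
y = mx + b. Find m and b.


m = (-6.7)/(-7.7) = 0.8701
b = y1 - m*x1 = 2.0 - (-6.7*14.3)/(-7.7) = 2.0 - 12.4429 = -10.4429

y = 0.8701x - 10.4429


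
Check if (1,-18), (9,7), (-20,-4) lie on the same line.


1*(7+ 4) + 9*(-4+ 18) - 20*(-18-7)
= 11 + 126 + 500 = 637

No, not collinear (determinant = 637)


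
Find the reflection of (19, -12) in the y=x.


Reflection rule for y=x: (y, x)
(19, -12) -> (-12, 19)

(-12, 19)


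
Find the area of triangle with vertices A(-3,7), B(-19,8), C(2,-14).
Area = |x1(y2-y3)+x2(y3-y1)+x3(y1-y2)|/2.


-3*(8+ 14) = -66
-19*(-14-7) = 399
2*(7-8) = -2
sum = 331
Area = |331|/2 = 165.5000

165.5000 sq units


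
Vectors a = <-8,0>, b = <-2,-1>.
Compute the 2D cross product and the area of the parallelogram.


cross = -8*(-1) - 0*(-2) = 8 - 0 = 8
Parallelogram area = |8| = 8

cross = 8, parallelogram area = 8


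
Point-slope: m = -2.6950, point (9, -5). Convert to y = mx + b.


y + 5 = -2.6950(x - 9)
y = -2.6950x - 5 + 2.6950*9
y = -2.6950x + 19.2550

y = -2.6950x + 19.2550


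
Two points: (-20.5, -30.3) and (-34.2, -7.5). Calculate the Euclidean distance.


dx = -34.2 + 20.5 = -13.7
dy = -7.5 + 30.3 = 22.8
d = sqrt(187.69 + 519.84) = sqrt(707.53) = 26.5994

26.5994


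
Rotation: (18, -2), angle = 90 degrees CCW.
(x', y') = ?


cos(90) = 0, sin(90) = 1
x' = 18*0 + 2*1 = 2
y' = 18*1 - 2*0 = 18

(2, 18)


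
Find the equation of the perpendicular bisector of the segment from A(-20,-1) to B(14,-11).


Midpoint = (-3, -6)
Slope of AB = dy/dx = -10/34 = -0.2941
Perp slope = -dx/dy = 34/10 = 3.4000
b = My - (perp slope)*Mx = -6 + (34*(-3))/(-10) = -6 + 10.2000 = 4.2000

y = 3.4000x + 4.2000


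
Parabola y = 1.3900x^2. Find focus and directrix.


a = 1.3900
1/(4a) = 0.1799
Focus = (0, 0.1799)
Directrix: y = -0.1799

Focus = (0, 0.1799), Directrix: y = -0.1799


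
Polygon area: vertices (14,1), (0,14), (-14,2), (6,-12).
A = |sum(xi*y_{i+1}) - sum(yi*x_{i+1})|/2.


sum(xi*y_{i+1}) = 14*14 + 0*2 - 14*(-12) + 6*1 = 370
sum(yi*x_{i+1}) = 1*0 + 14*(-14) + 2*6 - 12*14 = -352
Area = |370 + 352|/2 = 722/2 = 361.0000

361.0000 sq units


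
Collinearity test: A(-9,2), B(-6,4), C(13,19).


-9*(4-19) - 6*(19-2) + 13*(2-4)
= 135 - 102 - 26 = 7

No, not collinear (determinant = 7)


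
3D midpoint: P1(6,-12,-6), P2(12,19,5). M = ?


Mx = (6+12)/2 = 9.0000
My = (-12+19)/2 = 3.5000
Mz = (-6+5)/2 = -0.5000

M = (9.0000, 3.5000, -0.5000)


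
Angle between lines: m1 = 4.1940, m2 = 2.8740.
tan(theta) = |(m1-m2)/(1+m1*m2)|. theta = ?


m1-m2 = 1.32
1+m1*m2 = 13.053556
tan(theta) = |1.32/13.053556| = 0.101122
theta = arctan(|1.32/13.053556|) = 5.7742 degrees (acute angle)

5.7742 degrees


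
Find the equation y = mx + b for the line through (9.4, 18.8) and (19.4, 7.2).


m = (-11.6)/(10) = -1.1600
b = y1 - m*x1 = 18.8 - (-11.6*9.4)/(10) = 18.8 + 10.9040 = 29.7040

y = -1.1600x + 29.7040


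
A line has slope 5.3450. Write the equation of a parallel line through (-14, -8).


Parallel lines have equal slopes.
m2 = 5.3450
b2 = -8 - 5.3450*(-14) = 66.8300

y = 5.3450x + 66.8300


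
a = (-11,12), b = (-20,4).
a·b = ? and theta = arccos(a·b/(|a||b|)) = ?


a·b = -11*(-20) + 12*4 = 220 + 48 = 268
|a| = sqrt(121+144) = 16.2788
|b| = sqrt(400+16) = 20.3961
cos(theta) = 268/(sqrt(265)*sqrt(416)) = 268/sqrt(110240) = 0.807170
theta = arccos(268/sqrt(110240)) = 36.1796 degrees

a·b = 268, theta = 36.1796 deg


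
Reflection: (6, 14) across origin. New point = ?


Reflection rule for origin: (-x, -y)
(6, 14) -> (-6, -14)

(-6, -14)


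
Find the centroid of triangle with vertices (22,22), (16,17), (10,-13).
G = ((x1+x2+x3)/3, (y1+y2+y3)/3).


Gx = (22+16+10)/3 = 48/3 = 16.0000
Gy = (22+17- 13)/3 = 26/3 = 8.6667

G = (16.0000, 8.6667)


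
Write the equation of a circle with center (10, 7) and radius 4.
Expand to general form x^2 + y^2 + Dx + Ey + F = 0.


(x-10)^2 + (y-7)^2 = 4^2
D = -2h = -20, E = -2k = -14
F = h^2+k^2-r^2 = 100+49-16 = 133

x^2 + y^2 - 20x - 14y + 133 = 0


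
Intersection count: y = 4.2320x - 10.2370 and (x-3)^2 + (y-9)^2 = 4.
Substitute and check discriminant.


Substitute y = 4.2320x - 10.2370: (x-3)^2 + (4.2320x- 10.2370-9)^2 = 4
Expand to Ax^2 + Bx + C = 0, where b-k = -19.237
A = 1+m^2 = 18.909824
B = 2(m(b-k) - h) = 2(4.2320*(-19.237) - 3) = -168.821968
C = h^2 + (b-k)^2 - r^2 = 9 + 370.062169 - 4 = 375.062169
disc = B^2-4AC = 28500.8569 - 28369.4384 = 131.4185
disc > 0

2 intersection points


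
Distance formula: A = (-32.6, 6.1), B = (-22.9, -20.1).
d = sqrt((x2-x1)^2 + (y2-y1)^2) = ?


dx = -22.9 + 32.6 = 9.7
dy = -20.1 - 6.1 = -26.2
d = sqrt(94.09 + 686.44) = sqrt(780.53) = 27.9380

27.9380


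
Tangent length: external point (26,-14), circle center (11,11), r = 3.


d = sqrt((26-11)^2 + (-14-11)^2) = sqrt(225+625) = 29.1548
L = sqrt(850.0000 - 9) = sqrt(841.0000) = 29.0000

29.0000


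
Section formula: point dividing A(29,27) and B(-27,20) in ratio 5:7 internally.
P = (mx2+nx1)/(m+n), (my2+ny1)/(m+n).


Px = (5*(-27) + 7*29)/12 = 68/12 = 5.6667
Py = (5*20 + 7*27)/12 = 289/12 = 24.0833

P = (5.6667, 24.0833)


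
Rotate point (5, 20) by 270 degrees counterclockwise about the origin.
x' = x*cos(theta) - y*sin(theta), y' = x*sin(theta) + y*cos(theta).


cos(270) = 0, sin(270) = -1
x' = 5*0 - 20*(-1) = 20
y' = 5*(-1) + 20*0 = -5

(20, -5)


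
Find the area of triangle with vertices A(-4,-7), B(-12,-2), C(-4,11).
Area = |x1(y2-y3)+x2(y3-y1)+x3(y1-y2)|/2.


-4*(-2-11) = 52
-12*(11+ 7) = -216
-4*(-7+ 2) = 20
sum = -144
Area = |-144|/2 = 72.0000

72.0000 sq units


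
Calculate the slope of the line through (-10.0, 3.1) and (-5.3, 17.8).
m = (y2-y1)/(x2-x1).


dy = 17.8 - 3.1 = 14.7
dx = -5.3 + 10.0 = 4.7
m = 14.7/4.7 = 3.1277

m = 3.1277


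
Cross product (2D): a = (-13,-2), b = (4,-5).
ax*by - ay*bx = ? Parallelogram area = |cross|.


cross = -13*(-5) + 2*4 = 65 + 8 = 73
Parallelogram area = |73| = 73

cross = 73, parallelogram area = 73


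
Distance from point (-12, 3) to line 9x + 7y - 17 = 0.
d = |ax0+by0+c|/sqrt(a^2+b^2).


|9*(-12) + 7*3 - 17| = |-104| = 104
sqrt(81 + 49) = sqrt(130) = 11.4018
d = 104/sqrt(130) = 9.1214

9.1214


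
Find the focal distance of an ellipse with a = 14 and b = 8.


c^2 = 14^2 - 8^2 = 196 - 64 = 132
c = sqrt(132) = 11.4891

c = 11.4891


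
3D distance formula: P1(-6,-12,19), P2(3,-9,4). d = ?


dx=9, dy=3, dz=-15
d = sqrt(81+9+225) = sqrt(315) = 17.7482

17.7482


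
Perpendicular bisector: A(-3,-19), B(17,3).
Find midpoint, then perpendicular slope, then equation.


Midpoint = (7, -8)
Slope of AB = dy/dx = 22/20 = 1.1000
Perp slope = -dx/dy = -20/22 = -0.9091
b = My - (perp slope)*Mx = -8 + (20*7)/22 = -8 + 6.3636 = -1.6364

y = -0.9091x - 1.6364


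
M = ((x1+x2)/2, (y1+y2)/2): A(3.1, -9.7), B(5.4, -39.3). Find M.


Mx = (3.1 + 5.4)/2 = 8.5/2 = 4.2500
My = (-9.7 - 39.3)/2 = -49.0/2 = -24.5000

(4.2500, -24.5000)


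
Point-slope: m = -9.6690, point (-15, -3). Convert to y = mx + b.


y + 3 = -9.6690(x + 15)
y = -9.6690x - 3 + 9.6690*(-15)
y = -9.6690x - 148.0350

y = -9.6690x - 148.0350


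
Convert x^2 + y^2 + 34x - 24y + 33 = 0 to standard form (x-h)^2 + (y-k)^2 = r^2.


h = -D/2 = -34/2 = -17
k = -E/2 = 24/2 = 12
r^2 = h^2 + k^2 - F = 289 + 144 - 33 = 400
r = 20

Center (-17, 12), radius = 20


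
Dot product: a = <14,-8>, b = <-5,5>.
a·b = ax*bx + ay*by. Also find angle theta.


a·b = 14*(-5) - 8*5 = -70 - 40 = -110
|a| = sqrt(196+64) = 16.1245
|b| = sqrt(25+25) = 7.0711
cos(theta) = -110/(sqrt(260)*sqrt(50)) = -110/sqrt(13000) = -0.964764
theta = arccos(-110/sqrt(13000)) = 164.7449 degrees

a·b = -110, theta = 164.7449 deg


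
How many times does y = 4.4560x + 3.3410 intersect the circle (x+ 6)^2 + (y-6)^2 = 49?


Substitute y = 4.4560x + 3.3410: (x+ 6)^2 + (4.4560x+3.3410-6)^2 = 49
Expand to Ax^2 + Bx + C = 0, where b-k = -2.659
A = 1+m^2 = 20.855936
B = 2(m(b-k) - h) = 2(4.4560*(-2.659) + 6) = -11.697008
C = h^2 + (b-k)^2 - r^2 = 36 + 7.070281 - 49 = -5.929719
disc = B^2-4AC = 136.8200 + 494.6794 = 631.4994
disc > 0

2 intersection points


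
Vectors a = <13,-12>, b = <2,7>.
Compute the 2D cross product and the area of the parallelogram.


cross = 13*7 + 12*2 = 91 + 24 = 115
Parallelogram area = |115| = 115

cross = 115, parallelogram area = 115


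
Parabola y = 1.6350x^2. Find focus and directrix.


a = 1.6350
1/(4a) = 0.1529
Focus = (0, 0.1529)
Directrix: y = -0.1529

Focus = (0, 0.1529), Directrix: y = -0.1529


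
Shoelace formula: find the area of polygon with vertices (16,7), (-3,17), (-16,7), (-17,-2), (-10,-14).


sum(xi*y_{i+1}) = 16*17 - 3*7 - 16*(-2) - 17*(-14) - 10*7 = 451
sum(yi*x_{i+1}) = 7*(-3) + 17*(-16) + 7*(-17) - 2*(-10) - 14*16 = -616
Area = |451 + 616|/2 = 1067/2 = 533.5000

533.5000 sq units


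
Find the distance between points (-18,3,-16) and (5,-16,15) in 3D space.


dx=23, dy=-19, dz=31
d = sqrt(529+361+961) = sqrt(1851) = 43.0232

43.0232


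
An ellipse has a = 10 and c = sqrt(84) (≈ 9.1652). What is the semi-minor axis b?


b^2 = 10^2 - (sqrt(84))^2 = 100 - 84 = 16
b = sqrt(16) = 4

b = 4


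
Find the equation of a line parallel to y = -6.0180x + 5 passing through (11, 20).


Parallel lines have equal slopes.
m2 = -6.0180
b2 = 20 + 6.0180*11 = 86.1980

y = -6.0180x + 86.1980


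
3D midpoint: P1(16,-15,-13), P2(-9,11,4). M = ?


Mx = (16- 9)/2 = 3.5000
My = (-15+11)/2 = -2.0000
Mz = (-13+4)/2 = -4.5000

M = (3.5000, -2.0000, -4.5000)


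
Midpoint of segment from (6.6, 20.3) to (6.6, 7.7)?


Mx = (6.6 + 6.6)/2 = 13.2/2 = 6.6000
My = (20.3 + 7.7)/2 = 28.0/2 = 14.0000

(6.6000, 14.0000)


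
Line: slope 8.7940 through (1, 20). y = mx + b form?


y - 20 = 8.7940(x - 1)
y = 8.7940x + 20 - 8.7940*1
y = 8.7940x + 11.2060

y = 8.7940x + 11.2060


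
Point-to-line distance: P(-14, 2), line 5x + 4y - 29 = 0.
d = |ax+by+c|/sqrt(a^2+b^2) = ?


|5*(-14) + 4*2 - 29| = |-91| = 91
sqrt(25 + 16) = sqrt(41) = 6.4031
d = 91/sqrt(41) = 14.2118

14.2118


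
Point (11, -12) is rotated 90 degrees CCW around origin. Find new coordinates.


cos(90) = 0, sin(90) = 1
x' = 11*0 + 12*1 = 12
y' = 11*1 - 12*0 = 11

(12, 11)


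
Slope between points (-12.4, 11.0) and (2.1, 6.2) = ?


dy = 6.2 - 11.0 = -4.8
dx = 2.1 + 12.4 = 14.5
m = -4.8/14.5 = -0.3310

m = -0.3310


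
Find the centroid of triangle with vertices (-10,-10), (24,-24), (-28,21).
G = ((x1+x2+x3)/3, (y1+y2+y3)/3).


Gx = (-10+24- 28)/3 = -14/3 = -4.6667
Gy = (-10- 24+21)/3 = -13/3 = -4.3333

G = (-4.6667, -4.3333)


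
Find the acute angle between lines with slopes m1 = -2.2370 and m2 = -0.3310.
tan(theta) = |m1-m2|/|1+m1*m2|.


m1-m2 = -1.906
1+m1*m2 = 1.740447
tan(theta) = |-1.906/1.740447| = 1.095121
theta = arctan(|-1.906/1.740447|) = 47.5995 degrees (acute angle)

47.5995 degrees


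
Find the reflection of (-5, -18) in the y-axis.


Reflection rule for y-axis: (-x, y)
(-5, -18) -> (5, -18)

(5, -18)


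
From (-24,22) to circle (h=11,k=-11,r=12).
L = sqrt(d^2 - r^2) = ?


d = sqrt((-24-11)^2 + (22+ 11)^2) = sqrt(1225+1089) = 48.1041
L = sqrt(2314.0000 - 144) = sqrt(2170.0000) = 46.5833

46.5833


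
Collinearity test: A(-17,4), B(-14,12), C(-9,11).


-17*(12-11) - 14*(11-4) - 9*(4-12)
= -17 - 98 + 72 = -43

No, not collinear (determinant = -43)


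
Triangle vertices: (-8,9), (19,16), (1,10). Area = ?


-8*(16-10) = -48
19*(10-9) = 19
1*(9-16) = -7
sum = -36
Area = |-36|/2 = 18.0000

18.0000 sq units


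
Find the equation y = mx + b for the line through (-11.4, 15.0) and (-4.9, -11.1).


m = (-26.1)/(6.5) = -4.0154
b = y1 - m*x1 = 15.0 - (-26.1*(-11.4))/(6.5) = 15.0 - 45.7754 = -30.7754

y = -4.0154x - 30.7754


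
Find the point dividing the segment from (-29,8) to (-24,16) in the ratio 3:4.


Px = (3*(-24) + 4*(-29))/7 = -188/7 = -26.8571
Py = (3*16 + 4*8)/7 = 80/7 = 11.4286

P = (-26.8571, 11.4286)


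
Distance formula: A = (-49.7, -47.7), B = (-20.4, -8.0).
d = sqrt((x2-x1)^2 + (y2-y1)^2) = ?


dx = -20.4 + 49.7 = 29.3
dy = -8.0 + 47.7 = 39.7
d = sqrt(858.49 + 1576.09) = sqrt(2434.58) = 49.3415

49.3415


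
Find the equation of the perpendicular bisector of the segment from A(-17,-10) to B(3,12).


Midpoint = (-7, 1)
Slope of AB = dy/dx = 22/20 = 1.1000
Perp slope = -dx/dy = -20/22 = -0.9091
b = My - (perp slope)*Mx = 1 + (20*(-7))/22 = 1 - 6.3636 = -5.3636

y = -0.9091x - 5.3636


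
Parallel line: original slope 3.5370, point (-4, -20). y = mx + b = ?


Parallel lines have equal slopes.
m2 = 3.5370
b2 = -20 - 3.5370*(-4) = -5.8520

y = 3.5370x - 5.8520


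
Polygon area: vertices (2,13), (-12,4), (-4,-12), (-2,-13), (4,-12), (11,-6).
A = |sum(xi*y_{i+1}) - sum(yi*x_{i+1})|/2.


sum(xi*y_{i+1}) = 2*4 - 12*(-12) - 4*(-13) - 2*(-12) + 4*(-6) + 11*13 = 347
sum(yi*x_{i+1}) = 13*(-12) + 4*(-4) - 12*(-2) - 13*4 - 12*11 - 6*2 = -344
Area = |347 + 344|/2 = 691/2 = 345.5000

345.5000 sq units


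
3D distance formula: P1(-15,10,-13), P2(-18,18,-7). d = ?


dx=-3, dy=8, dz=6
d = sqrt(9+64+36) = sqrt(109) = 10.4403

10.4403


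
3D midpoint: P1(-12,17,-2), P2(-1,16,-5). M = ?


Mx = (-12- 1)/2 = -6.5000
My = (17+16)/2 = 16.5000
Mz = (-2- 5)/2 = -3.5000

M = (-6.5000, 16.5000, -3.5000)


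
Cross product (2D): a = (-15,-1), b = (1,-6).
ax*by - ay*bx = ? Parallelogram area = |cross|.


cross = -15*(-6) + 1*1 = 90 + 1 = 91
Parallelogram area = |91| = 91

cross = 91, parallelogram area = 91


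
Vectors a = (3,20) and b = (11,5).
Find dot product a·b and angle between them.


a·b = 3*11 + 20*5 = 33 + 100 = 133
|a| = sqrt(9+400) = 20.2237
|b| = sqrt(121+25) = 12.0830
cos(theta) = 133/(sqrt(409)*sqrt(146)) = 133/sqrt(59714) = 0.544269
theta = arccos(133/sqrt(59714)) = 57.0253 degrees

a·b = 133, theta = 57.0253 deg


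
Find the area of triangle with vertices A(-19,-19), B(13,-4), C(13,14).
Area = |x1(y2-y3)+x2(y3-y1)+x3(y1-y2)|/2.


-19*(-4-14) = 342
13*(14+ 19) = 429
13*(-19+ 4) = -195
sum = 576
Area = |576|/2 = 288.0000

288.0000 sq units


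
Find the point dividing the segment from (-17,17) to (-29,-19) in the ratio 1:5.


Px = (1*(-29) + 5*(-17))/6 = -114/6 = -19.0000
Py = (1*(-19) + 5*17)/6 = 66/6 = 11.0000

P = (-19.0000, 11.0000)


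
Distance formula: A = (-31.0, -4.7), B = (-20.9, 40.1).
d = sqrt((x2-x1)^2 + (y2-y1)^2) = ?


dx = -20.9 + 31.0 = 10.1
dy = 40.1 + 4.7 = 44.8
d = sqrt(102.01 + 2007.04) = sqrt(2109.05) = 45.9244

45.9244


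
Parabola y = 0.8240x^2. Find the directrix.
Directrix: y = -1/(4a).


a = 0.8240
1/(4a) = 0.3034
directrix: y = -0.3034 = -0.3034

y = -0.3034


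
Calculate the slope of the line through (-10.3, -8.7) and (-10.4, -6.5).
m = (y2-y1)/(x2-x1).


dy = -6.5 + 8.7 = 2.2
dx = -10.4 + 10.3 = -0.1
m = 2.2/(-0.1) = -22.0000

m = -22.0000


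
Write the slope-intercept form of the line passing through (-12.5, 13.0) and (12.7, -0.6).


m = (-13.6)/(25.2) = -0.5397
b = y1 - m*x1 = 13.0 - (-13.6*(-12.5))/(25.2) = 13.0 - 6.7460 = 6.2540

y = -0.5397x + 6.2540


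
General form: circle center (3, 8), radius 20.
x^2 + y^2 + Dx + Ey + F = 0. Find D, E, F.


(x-3)^2 + (y-8)^2 = 20^2
D = -2h = -6, E = -2k = -16
F = h^2+k^2-r^2 = 9+64-400 = -327

D = -6, E = -16, F = -327


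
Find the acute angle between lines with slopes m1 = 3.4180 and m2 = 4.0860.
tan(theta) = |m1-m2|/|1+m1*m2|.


m1-m2 = -0.668
1+m1*m2 = 14.965948
tan(theta) = |-0.668/14.965948| = 0.044635
theta = arctan(|-0.668/14.965948|) = 2.5557 degrees (acute angle)

2.5557 degrees


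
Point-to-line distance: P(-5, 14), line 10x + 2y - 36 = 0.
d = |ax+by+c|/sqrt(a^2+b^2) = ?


|10*(-5) + 2*14 - 36| = |-58| = 58
sqrt(100 + 4) = sqrt(104) = 10.1980
d = 58/sqrt(104) = 5.6874

5.6874


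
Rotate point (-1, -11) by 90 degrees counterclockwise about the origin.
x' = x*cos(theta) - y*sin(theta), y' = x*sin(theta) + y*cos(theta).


cos(90) = 0, sin(90) = 1
x' = -1*0 + 11*1 = 11
y' = -1*1 - 11*0 = -1

(11, -1)


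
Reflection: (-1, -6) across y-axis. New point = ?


Reflection rule for y-axis: (-x, y)
(-1, -6) -> (1, -6)

(1, -6)


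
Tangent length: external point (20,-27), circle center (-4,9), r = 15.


d = sqrt((20+ 4)^2 + (-27-9)^2) = sqrt(576+1296) = 43.2666
L = sqrt(1872.0000 - 225) = sqrt(1647.0000) = 40.5832

40.5832


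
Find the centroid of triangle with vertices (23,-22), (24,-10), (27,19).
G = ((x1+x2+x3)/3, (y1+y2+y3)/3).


Gx = (23+24+27)/3 = 74/3 = 24.6667
Gy = (-22- 10+19)/3 = -13/3 = -4.3333

G = (24.6667, -4.3333)


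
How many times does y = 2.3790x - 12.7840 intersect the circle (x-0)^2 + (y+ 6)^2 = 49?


Substitute y = 2.3790x - 12.7840: (x-0)^2 + (2.3790x- 12.7840+ 6)^2 = 49
Expand to Ax^2 + Bx + C = 0, where b-k = -6.784
A = 1+m^2 = 6.659641
B = 2(m(b-k) - h) = 2(2.3790*(-6.784) - 0) = -32.278272
C = h^2 + (b-k)^2 - r^2 = 0 + 46.022656 - 49 = -2.977344
disc = B^2-4AC = 1041.8868 + 79.3122 = 1121.1990
disc > 0

2 intersection points


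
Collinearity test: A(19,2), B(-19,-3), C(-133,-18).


19*(-3+ 18) - 19*(-18-2) - 133*(2+ 3)
= 285 + 380 - 665 = 0

Yes, collinear (determinant = 0)


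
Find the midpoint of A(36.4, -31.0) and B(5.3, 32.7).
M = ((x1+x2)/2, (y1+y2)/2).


Mx = (36.4 + 5.3)/2 = 41.7/2 = 20.8500
My = (-31.0 + 32.7)/2 = 1.7/2 = 0.8500

(20.8500, 0.8500)


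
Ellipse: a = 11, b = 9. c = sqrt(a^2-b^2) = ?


c^2 = 11^2 - 9^2 = 121 - 81 = 40
c = sqrt(40) = 6.3246

c = 6.3246


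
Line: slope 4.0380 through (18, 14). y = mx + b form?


y - 14 = 4.0380(x - 18)
y = 4.0380x + 14 - 4.0380*18
y = 4.0380x - 58.6840

y = 4.0380x - 58.6840


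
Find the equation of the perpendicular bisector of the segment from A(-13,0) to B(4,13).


Midpoint = (-4.5, 6.5)
Slope of AB = dy/dx = 13/17 = 0.7647
Perp slope = -dx/dy = -17/13 = -1.3077
b = My - (perp slope)*Mx = 6.5 + (17*(-4.5))/13 = 6.5 - 5.8846 = 0.6154

y = -1.3077x + 0.6154


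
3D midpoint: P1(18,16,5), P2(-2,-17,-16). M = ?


Mx = (18- 2)/2 = 8.0000
My = (16- 17)/2 = -0.5000
Mz = (5- 16)/2 = -5.5000

M = (8.0000, -0.5000, -5.5000)


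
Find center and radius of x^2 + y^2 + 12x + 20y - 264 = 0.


h = -D/2 = -12/2 = -6
k = -E/2 = -20/2 = -10
r^2 = h^2 + k^2 - F = 36 + 100 + 264 = 400
r = 20

Center (-6, -10), radius = 20


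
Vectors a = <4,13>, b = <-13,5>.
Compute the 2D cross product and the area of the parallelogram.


cross = 4*5 - 13*(-13) = 20 + 169 = 189
Parallelogram area = |189| = 189

cross = 189, parallelogram area = 189


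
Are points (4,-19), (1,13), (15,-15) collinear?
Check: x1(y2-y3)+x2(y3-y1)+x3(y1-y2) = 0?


4*(13+ 15) + 1*(-15+ 19) + 15*(-19-13)
= 112 + 4 - 480 = -364

No, not collinear (determinant = -364)


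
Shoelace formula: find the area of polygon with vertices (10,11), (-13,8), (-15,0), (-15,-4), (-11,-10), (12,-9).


sum(xi*y_{i+1}) = 10*8 - 13*0 - 15*(-4) - 15*(-10) - 11*(-9) + 12*11 = 521
sum(yi*x_{i+1}) = 11*(-13) + 8*(-15) + 0*(-15) - 4*(-11) - 10*12 - 9*10 = -429
Area = |521 + 429|/2 = 950/2 = 475.0000

475.0000 sq units


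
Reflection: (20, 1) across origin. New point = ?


Reflection rule for origin: (-x, -y)
(20, 1) -> (-20, -1)

(-20, -1)


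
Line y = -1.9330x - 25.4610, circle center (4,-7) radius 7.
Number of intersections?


Substitute y = -1.9330x - 25.4610: (x-4)^2 + (-1.9330x- 25.4610+ 7)^2 = 49
Expand to Ax^2 + Bx + C = 0, where b-k = -18.461
A = 1+m^2 = 4.736489
B = 2(m(b-k) - h) = 2(-1.9330*(-18.461) - 4) = 63.370226
C = h^2 + (b-k)^2 - r^2 = 16 + 340.808521 - 49 = 307.808521
disc = B^2-4AC = 4015.7855 - 5831.7267 = -1815.9412
disc < 0

0 intersection points
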